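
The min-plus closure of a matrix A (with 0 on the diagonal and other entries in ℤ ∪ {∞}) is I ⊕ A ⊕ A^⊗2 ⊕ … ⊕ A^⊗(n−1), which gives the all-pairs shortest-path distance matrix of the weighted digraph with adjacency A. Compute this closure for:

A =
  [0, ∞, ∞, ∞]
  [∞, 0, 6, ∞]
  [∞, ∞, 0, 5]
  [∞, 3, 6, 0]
Closure =
  [0, ∞, ∞, ∞]
  [∞, 0, 6, 11]
  [∞, 8, 0, 5]
  [∞, 3, 6, 0]

This is the Floyd-Warshall all-pairs shortest-path computation. For each intermediate vertex k = 0, 1, …, 3, update dist[i][j] ← min(dist[i][j], dist[i][k] + dist[k][j]). The final matrix gives, for each (i, j), the minimum total weight of any directed path from i to j (possibly empty when i = j).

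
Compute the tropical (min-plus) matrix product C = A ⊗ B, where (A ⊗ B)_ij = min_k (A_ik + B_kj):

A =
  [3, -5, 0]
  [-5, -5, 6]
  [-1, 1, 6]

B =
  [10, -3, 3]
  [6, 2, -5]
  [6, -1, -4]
A ⊗ B =
  [1, -3, -10]
  [1, -8, -10]
  [7, -4, -4]

Apply the min-plus product entry-by-entry:
  C[0][0] = min over k of (A[0][0] + B[0][0] = 3 + 10 = 13, A[0][1] + B[1][0] = -5 + 6 = 1, A[0][2] + B[2][0] = 0 + 6 = 6) = 1 (attained at k = 1)
  C[0][1] = min over k of (A[0][0] + B[0][1] = 3 + -3 = 0, A[0][1] + B[1][1] = -5 + 2 = -3, A[0][2] + B[2][1] = 0 + -1 = -1) = -3 (attained at k = 1)
  C[0][2] = min over k of (A[0][0] + B[0][2] = 3 + 3 = 6, A[0][1] + B[1][2] = -5 + -5 = -10, A[0][2] + B[2][2] = 0 + -4 = -4) = -10 (attained at k = 1)
  C[1][0] = min over k of (A[1][0] + B[0][0] = -5 + 10 = 5, A[1][1] + B[1][0] = -5 + 6 = 1, A[1][2] + B[2][0] = 6 + 6 = 12) = 1 (attained at k = 1)
  C[1][1] = min over k of (A[1][0] + B[0][1] = -5 + -3 = -8, A[1][1] + B[1][1] = -5 + 2 = -3, A[1][2] + B[2][1] = 6 + -1 = 5) = -8 (attained at k = 0)
  C[1][2] = min over k of (A[1][0] + B[0][2] = -5 + 3 = -2, A[1][1] + B[1][2] = -5 + -5 = -10, A[1][2] + B[2][2] = 6 + -4 = 2) = -10 (attained at k = 1)
  C[2][0] = min over k of (A[2][0] + B[0][0] = -1 + 10 = 9, A[2][1] + B[1][0] = 1 + 6 = 7, A[2][2] + B[2][0] = 6 + 6 = 12) = 7 (attained at k = 1)
  C[2][1] = min over k of (A[2][0] + B[0][1] = -1 + -3 = -4, A[2][1] + B[1][1] = 1 + 2 = 3, A[2][2] + B[2][1] = 6 + -1 = 5) = -4 (attained at k = 0)
  C[2][2] = min over k of (A[2][0] + B[0][2] = -1 + 3 = 2, A[2][1] + B[1][2] = 1 + -5 = -4, A[2][2] + B[2][2] = 6 + -4 = 2) = -4 (attained at k = 1)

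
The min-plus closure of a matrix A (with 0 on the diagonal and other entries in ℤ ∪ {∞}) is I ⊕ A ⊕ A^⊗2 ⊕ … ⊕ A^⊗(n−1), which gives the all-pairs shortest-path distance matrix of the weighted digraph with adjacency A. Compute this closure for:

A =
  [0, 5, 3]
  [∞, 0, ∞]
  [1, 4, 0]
Closure =
  [0, 5, 3]
  [∞, 0, ∞]
  [1, 4, 0]

This is the Floyd-Warshall all-pairs shortest-path computation. For each intermediate vertex k = 0, 1, …, 2, update dist[i][j] ← min(dist[i][j], dist[i][k] + dist[k][j]). The final matrix gives, for each (i, j), the minimum total weight of any directed path from i to j (possibly empty when i = j).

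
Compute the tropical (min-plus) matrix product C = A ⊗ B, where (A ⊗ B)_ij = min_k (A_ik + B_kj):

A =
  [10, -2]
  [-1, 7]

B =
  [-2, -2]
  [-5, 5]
A ⊗ B =
  [-7, 3]
  [-3, -3]

Apply the min-plus product entry-by-entry:
  C[0][0] = min over k of (A[0][0] + B[0][0] = 10 + -2 = 8, A[0][1] + B[1][0] = -2 + -5 = -7) = -7 (attained at k = 1)
  C[0][1] = min over k of (A[0][0] + B[0][1] = 10 + -2 = 8, A[0][1] + B[1][1] = -2 + 5 = 3) = 3 (attained at k = 1)
  C[1][0] = min over k of (A[1][0] + B[0][0] = -1 + -2 = -3, A[1][1] + B[1][0] = 7 + -5 = 2) = -3 (attained at k = 0)
  C[1][1] = min over k of (A[1][0] + B[0][1] = -1 + -2 = -3, A[1][1] + B[1][1] = 7 + 5 = 12) = -3 (attained at k = 0)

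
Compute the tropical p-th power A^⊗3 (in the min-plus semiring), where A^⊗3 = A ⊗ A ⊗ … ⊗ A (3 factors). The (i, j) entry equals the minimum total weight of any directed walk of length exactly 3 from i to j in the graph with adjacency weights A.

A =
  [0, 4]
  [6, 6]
A^⊗3 =
  [0, 4]
  [6, 10]

Each entry (A^⊗3)_ij equals the minimum over all length-3 walks i = v_0 → v_1 → … → v_3 = j of Σ_t A[v_t][v_{t+1}]. For example, for (i, j) = (0, 1) we minimise over 4 possible intermediate vertex sequences; the minimum is 4, attained along the walk 0 → 0 → 0 → 1.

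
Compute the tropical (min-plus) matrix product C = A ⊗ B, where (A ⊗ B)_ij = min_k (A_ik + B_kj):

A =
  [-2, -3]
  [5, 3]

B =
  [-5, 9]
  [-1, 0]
A ⊗ B =
  [-7, -3]
  [0, 3]

Apply the min-plus product entry-by-entry:
  C[0][0] = min over k of (A[0][0] + B[0][0] = -2 + -5 = -7, A[0][1] + B[1][0] = -3 + -1 = -4) = -7 (attained at k = 0)
  C[0][1] = min over k of (A[0][0] + B[0][1] = -2 + 9 = 7, A[0][1] + B[1][1] = -3 + 0 = -3) = -3 (attained at k = 1)
  C[1][0] = min over k of (A[1][0] + B[0][0] = 5 + -5 = 0, A[1][1] + B[1][0] = 3 + -1 = 2) = 0 (attained at k = 0)
  C[1][1] = min over k of (A[1][0] + B[0][1] = 5 + 9 = 14, A[1][1] + B[1][1] = 3 + 0 = 3) = 3 (attained at k = 1)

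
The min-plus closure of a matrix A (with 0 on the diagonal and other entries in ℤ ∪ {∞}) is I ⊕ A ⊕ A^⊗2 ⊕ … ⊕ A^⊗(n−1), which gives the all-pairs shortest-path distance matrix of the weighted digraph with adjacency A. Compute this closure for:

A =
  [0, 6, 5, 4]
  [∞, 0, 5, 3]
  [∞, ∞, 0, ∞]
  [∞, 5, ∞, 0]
Closure =
  [0, 6, 5, 4]
  [∞, 0, 5, 3]
  [∞, ∞, 0, ∞]
  [∞, 5, 10, 0]

This is the Floyd-Warshall all-pairs shortest-path computation. For each intermediate vertex k = 0, 1, …, 3, update dist[i][j] ← min(dist[i][j], dist[i][k] + dist[k][j]). The final matrix gives, for each (i, j), the minimum total weight of any directed path from i to j (possibly empty when i = j).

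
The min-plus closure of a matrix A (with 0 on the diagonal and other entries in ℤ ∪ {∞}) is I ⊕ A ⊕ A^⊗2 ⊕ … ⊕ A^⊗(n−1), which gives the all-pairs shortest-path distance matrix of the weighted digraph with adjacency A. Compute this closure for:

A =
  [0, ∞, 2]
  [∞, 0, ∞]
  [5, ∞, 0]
Closure =
  [0, ∞, 2]
  [∞, 0, ∞]
  [5, ∞, 0]

This is the Floyd-Warshall all-pairs shortest-path computation. For each intermediate vertex k = 0, 1, …, 2, update dist[i][j] ← min(dist[i][j], dist[i][k] + dist[k][j]). The final matrix gives, for each (i, j), the minimum total weight of any directed path from i to j (possibly empty when i = j).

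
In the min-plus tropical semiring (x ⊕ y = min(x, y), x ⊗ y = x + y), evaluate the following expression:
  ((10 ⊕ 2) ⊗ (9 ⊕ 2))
((10 ⊕ 2) ⊗ (9 ⊕ 2)) = 4

Expand innermost to outermost. Recall ⊕ takes the minimum of its arguments and ⊗ takes their sum. Working out the expression ((10 ⊕ 2) ⊗ (9 ⊕ 2)) gives 4.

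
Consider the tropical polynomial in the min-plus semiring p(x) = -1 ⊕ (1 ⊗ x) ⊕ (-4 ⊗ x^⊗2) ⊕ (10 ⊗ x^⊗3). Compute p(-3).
p(-3) = -10

A tropical monomial a ⊗ x^⊗i evaluates to a + i · x. Evaluating each term at x = -3:
  Term 0 contributes -1 + 0 · -3 = -1
  Term 1 contributes 1 + 1 · -3 = -2
  Term 2 contributes -4 + 2 · -3 = -10
  Term 3 contributes 10 + 3 · -3 = 1
p(-3) = ⊕ of these = min[-1, -2, -10, 1] = -10.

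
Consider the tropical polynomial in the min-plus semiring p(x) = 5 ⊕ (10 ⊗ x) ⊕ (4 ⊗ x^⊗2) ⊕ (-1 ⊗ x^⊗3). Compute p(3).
p(3) = 5

A tropical monomial a ⊗ x^⊗i evaluates to a + i · x. Evaluating each term at x = 3:
  Term 0 contributes 5 + 0 · 3 = 5
  Term 1 contributes 10 + 1 · 3 = 13
  Term 2 contributes 4 + 2 · 3 = 10
  Term 3 contributes -1 + 3 · 3 = 8
p(3) = ⊕ of these = min[5, 13, 10, 8] = 5.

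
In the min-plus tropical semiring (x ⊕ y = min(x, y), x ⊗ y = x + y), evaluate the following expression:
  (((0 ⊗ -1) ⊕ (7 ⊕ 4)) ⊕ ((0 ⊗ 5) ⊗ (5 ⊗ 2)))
(((0 ⊗ -1) ⊕ (7 ⊕ 4)) ⊕ ((0 ⊗ 5) ⊗ (5 ⊗ 2))) = -1

Expand innermost to outermost. Recall ⊕ takes the minimum of its arguments and ⊗ takes their sum. Working out the expression (((0 ⊗ -1) ⊕ (7 ⊕ 4)) ⊕ ((0 ⊗ 5) ⊗ (5 ⊗ 2))) gives -1.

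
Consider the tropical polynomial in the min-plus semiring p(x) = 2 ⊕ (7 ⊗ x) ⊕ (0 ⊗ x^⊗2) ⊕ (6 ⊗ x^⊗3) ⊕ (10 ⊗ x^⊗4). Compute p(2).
p(2) = 2

A tropical monomial a ⊗ x^⊗i evaluates to a + i · x. Evaluating each term at x = 2:
  Term 0 contributes 2 + 0 · 2 = 2
  Term 1 contributes 7 + 1 · 2 = 9
  Term 2 contributes 0 + 2 · 2 = 4
  Term 3 contributes 6 + 3 · 2 = 12
  Term 4 contributes 10 + 4 · 2 = 18
p(2) = ⊕ of these = min[2, 9, 4, 12, 18] = 2.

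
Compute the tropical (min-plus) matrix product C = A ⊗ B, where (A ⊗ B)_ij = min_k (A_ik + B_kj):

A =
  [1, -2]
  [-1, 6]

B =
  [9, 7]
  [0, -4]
A ⊗ B =
  [-2, -6]
  [6, 2]

Apply the min-plus product entry-by-entry:
  C[0][0] = min over k of (A[0][0] + B[0][0] = 1 + 9 = 10, A[0][1] + B[1][0] = -2 + 0 = -2) = -2 (attained at k = 1)
  C[0][1] = min over k of (A[0][0] + B[0][1] = 1 + 7 = 8, A[0][1] + B[1][1] = -2 + -4 = -6) = -6 (attained at k = 1)
  C[1][0] = min over k of (A[1][0] + B[0][0] = -1 + 9 = 8, A[1][1] + B[1][0] = 6 + 0 = 6) = 6 (attained at k = 1)
  C[1][1] = min over k of (A[1][0] + B[0][1] = -1 + 7 = 6, A[1][1] + B[1][1] = 6 + -4 = 2) = 2 (attained at k = 1)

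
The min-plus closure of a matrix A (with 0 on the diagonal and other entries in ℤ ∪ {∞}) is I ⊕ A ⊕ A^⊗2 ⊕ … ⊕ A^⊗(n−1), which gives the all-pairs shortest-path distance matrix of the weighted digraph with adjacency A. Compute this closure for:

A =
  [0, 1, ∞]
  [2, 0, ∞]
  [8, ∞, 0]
Closure =
  [0, 1, ∞]
  [2, 0, ∞]
  [8, 9, 0]

This is the Floyd-Warshall all-pairs shortest-path computation. For each intermediate vertex k = 0, 1, …, 2, update dist[i][j] ← min(dist[i][j], dist[i][k] + dist[k][j]). The final matrix gives, for each (i, j), the minimum total weight of any directed path from i to j (possibly empty when i = j).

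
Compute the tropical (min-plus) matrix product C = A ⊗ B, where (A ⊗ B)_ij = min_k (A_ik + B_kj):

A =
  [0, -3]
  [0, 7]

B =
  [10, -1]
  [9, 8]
A ⊗ B =
  [6, -1]
  [10, -1]

Apply the min-plus product entry-by-entry:
  C[0][0] = min over k of (A[0][0] + B[0][0] = 0 + 10 = 10, A[0][1] + B[1][0] = -3 + 9 = 6) = 6 (attained at k = 1)
  C[0][1] = min over k of (A[0][0] + B[0][1] = 0 + -1 = -1, A[0][1] + B[1][1] = -3 + 8 = 5) = -1 (attained at k = 0)
  C[1][0] = min over k of (A[1][0] + B[0][0] = 0 + 10 = 10, A[1][1] + B[1][0] = 7 + 9 = 16) = 10 (attained at k = 0)
  C[1][1] = min over k of (A[1][0] + B[0][1] = 0 + -1 = -1, A[1][1] + B[1][1] = 7 + 8 = 15) = -1 (attained at k = 0)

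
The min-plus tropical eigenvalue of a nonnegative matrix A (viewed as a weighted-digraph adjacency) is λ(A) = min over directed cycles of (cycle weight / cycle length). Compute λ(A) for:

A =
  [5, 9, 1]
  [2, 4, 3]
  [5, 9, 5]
λ(A) = 3

Enumerate directed cycles and compute their means (weight / length). Sample:
  cycle 0 → 0: weight = 5, length = 1, mean = 5/1 ≈ 5.000
  cycle 1 → 1: weight = 4, length = 1, mean = 4/1 ≈ 4.000
  cycle 2 → 2: weight = 5, length = 1, mean = 5/1 ≈ 5.000
  cycle 0 → 1 → 0: weight = 11, length = 2, mean = 11/2 ≈ 5.500
  cycle 0 → 2 → 0: weight = 6, length = 2, mean = 6/2 ≈ 3.000
  cycle 1 → 0 → 1: weight = 11, length = 2, mean = 11/2 ≈ 5.500
Minimum mean = 3.000, attained e.g. along the cycle 0 → 2 → 0 with weight 6 and length 2. So λ(A) = 6/2 = 3.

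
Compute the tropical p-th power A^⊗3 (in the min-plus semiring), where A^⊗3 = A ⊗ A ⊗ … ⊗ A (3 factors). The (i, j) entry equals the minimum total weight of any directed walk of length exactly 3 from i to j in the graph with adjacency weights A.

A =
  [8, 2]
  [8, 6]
A^⊗3 =
  [16, 12]
  [18, 16]

Each entry (A^⊗3)_ij equals the minimum over all length-3 walks i = v_0 → v_1 → … → v_3 = j of Σ_t A[v_t][v_{t+1}]. For example, for (i, j) = (0, 1) we minimise over 4 possible intermediate vertex sequences; the minimum is 12, attained along the walk 0 → 1 → 0 → 1.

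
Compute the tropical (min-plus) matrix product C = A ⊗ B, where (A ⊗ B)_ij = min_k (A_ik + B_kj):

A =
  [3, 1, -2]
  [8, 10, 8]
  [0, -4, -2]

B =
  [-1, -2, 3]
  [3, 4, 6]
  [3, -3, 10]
A ⊗ B =
  [1, -5, 6]
  [7, 5, 11]
  [-1, -5, 2]

Apply the min-plus product entry-by-entry:
  C[0][0] = min over k of (A[0][0] + B[0][0] = 3 + -1 = 2, A[0][1] + B[1][0] = 1 + 3 = 4, A[0][2] + B[2][0] = -2 + 3 = 1) = 1 (attained at k = 2)
  C[0][1] = min over k of (A[0][0] + B[0][1] = 3 + -2 = 1, A[0][1] + B[1][1] = 1 + 4 = 5, A[0][2] + B[2][1] = -2 + -3 = -5) = -5 (attained at k = 2)
  C[0][2] = min over k of (A[0][0] + B[0][2] = 3 + 3 = 6, A[0][1] + B[1][2] = 1 + 6 = 7, A[0][2] + B[2][2] = -2 + 10 = 8) = 6 (attained at k = 0)
  C[1][0] = min over k of (A[1][0] + B[0][0] = 8 + -1 = 7, A[1][1] + B[1][0] = 10 + 3 = 13, A[1][2] + B[2][0] = 8 + 3 = 11) = 7 (attained at k = 0)
  C[1][1] = min over k of (A[1][0] + B[0][1] = 8 + -2 = 6, A[1][1] + B[1][1] = 10 + 4 = 14, A[1][2] + B[2][1] = 8 + -3 = 5) = 5 (attained at k = 2)
  C[1][2] = min over k of (A[1][0] + B[0][2] = 8 + 3 = 11, A[1][1] + B[1][2] = 10 + 6 = 16, A[1][2] + B[2][2] = 8 + 10 = 18) = 11 (attained at k = 0)
  C[2][0] = min over k of (A[2][0] + B[0][0] = 0 + -1 = -1, A[2][1] + B[1][0] = -4 + 3 = -1, A[2][2] + B[2][0] = -2 + 3 = 1) = -1 (attained at k = 0)
  C[2][1] = min over k of (A[2][0] + B[0][1] = 0 + -2 = -2, A[2][1] + B[1][1] = -4 + 4 = 0, A[2][2] + B[2][1] = -2 + -3 = -5) = -5 (attained at k = 2)
  C[2][2] = min over k of (A[2][0] + B[0][2] = 0 + 3 = 3, A[2][1] + B[1][2] = -4 + 6 = 2, A[2][2] + B[2][2] = -2 + 10 = 8) = 2 (attained at k = 1)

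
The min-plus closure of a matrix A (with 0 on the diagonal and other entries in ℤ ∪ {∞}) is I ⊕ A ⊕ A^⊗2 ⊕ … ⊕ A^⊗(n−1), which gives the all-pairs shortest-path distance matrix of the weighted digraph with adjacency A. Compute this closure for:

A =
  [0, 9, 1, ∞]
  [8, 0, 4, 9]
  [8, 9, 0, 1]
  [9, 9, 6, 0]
Closure =
  [0, 9, 1, 2]
  [8, 0, 4, 5]
  [8, 9, 0, 1]
  [9, 9, 6, 0]

This is the Floyd-Warshall all-pairs shortest-path computation. For each intermediate vertex k = 0, 1, …, 3, update dist[i][j] ← min(dist[i][j], dist[i][k] + dist[k][j]). The final matrix gives, for each (i, j), the minimum total weight of any directed path from i to j (possibly empty when i = j).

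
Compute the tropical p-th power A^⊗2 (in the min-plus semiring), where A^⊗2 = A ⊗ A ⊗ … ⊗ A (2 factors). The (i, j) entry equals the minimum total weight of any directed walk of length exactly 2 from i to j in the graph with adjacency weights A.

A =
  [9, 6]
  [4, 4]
A^⊗2 =
  [10, 10]
  [8, 8]

Each entry (A^⊗2)_ij equals the minimum over all length-2 walks i = v_0 → v_1 → … → v_2 = j of Σ_t A[v_t][v_{t+1}]. For example, for (i, j) = (0, 1) we minimise over 2 possible intermediate vertex sequences; the minimum is 10, attained along the walk 0 → 1 → 1.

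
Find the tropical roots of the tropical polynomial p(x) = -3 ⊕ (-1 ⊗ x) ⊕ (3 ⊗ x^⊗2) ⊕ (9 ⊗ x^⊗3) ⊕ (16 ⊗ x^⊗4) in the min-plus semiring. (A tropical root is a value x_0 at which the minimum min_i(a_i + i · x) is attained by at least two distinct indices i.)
Roots: {-7, -6, -4, -2}

Each tropical root is a break point of the lower envelope of the lines y = a_i + i · x (there are 5 lines, with slopes 0, 1, ..., 4). Only the lines that attain the minimum somewhere contribute to roots; other lines are dominated. Here the surviving (envelope) indices are i = 4, i = 3, i = 2, i = 1, i = 0.
Intersections between consecutive envelope lines give the roots: for adjacent envelope indices i < j the intersection is x = (a_i − a_j) / (j − i). Reading off the sorted break points: {-7, -6, -4, -2}.
Verification: at each break x_0, at least two indices attain the minimum of min_i(a_i + i · x_0).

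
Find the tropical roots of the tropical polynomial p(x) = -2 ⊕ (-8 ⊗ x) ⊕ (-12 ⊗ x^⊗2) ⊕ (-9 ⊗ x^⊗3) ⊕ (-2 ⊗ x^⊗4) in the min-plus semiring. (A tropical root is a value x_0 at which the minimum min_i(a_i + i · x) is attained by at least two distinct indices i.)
Roots: {-7, -3, 4, 6}

Each tropical root is a break point of the lower envelope of the lines y = a_i + i · x (there are 5 lines, with slopes 0, 1, ..., 4). Only the lines that attain the minimum somewhere contribute to roots; other lines are dominated. Here the surviving (envelope) indices are i = 4, i = 3, i = 2, i = 1, i = 0.
Intersections between consecutive envelope lines give the roots: for adjacent envelope indices i < j the intersection is x = (a_i − a_j) / (j − i). Reading off the sorted break points: {-7, -3, 4, 6}.
Verification: at each break x_0, at least two indices attain the minimum of min_i(a_i + i · x_0).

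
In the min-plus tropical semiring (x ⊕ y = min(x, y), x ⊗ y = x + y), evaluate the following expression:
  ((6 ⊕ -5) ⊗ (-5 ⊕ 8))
((6 ⊕ -5) ⊗ (-5 ⊕ 8)) = -10

Expand innermost to outermost. Recall ⊕ takes the minimum of its arguments and ⊗ takes their sum. Working out the expression ((6 ⊕ -5) ⊗ (-5 ⊕ 8)) gives -10.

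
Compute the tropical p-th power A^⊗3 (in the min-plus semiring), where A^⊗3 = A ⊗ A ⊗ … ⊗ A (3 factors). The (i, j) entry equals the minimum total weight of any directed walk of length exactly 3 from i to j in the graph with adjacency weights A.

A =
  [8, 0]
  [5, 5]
A^⊗3 =
  [10, 5]
  [10, 10]

Each entry (A^⊗3)_ij equals the minimum over all length-3 walks i = v_0 → v_1 → … → v_3 = j of Σ_t A[v_t][v_{t+1}]. For example, for (i, j) = (0, 1) we minimise over 4 possible intermediate vertex sequences; the minimum is 5, attained along the walk 0 → 1 → 0 → 1.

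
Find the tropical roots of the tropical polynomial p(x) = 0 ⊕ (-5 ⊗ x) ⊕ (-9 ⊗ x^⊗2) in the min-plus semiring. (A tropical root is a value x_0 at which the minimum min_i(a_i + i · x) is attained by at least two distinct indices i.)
Roots: {4, 5}

Each tropical root is a break point of the lower envelope of the lines y = a_i + i · x (there are 3 lines, with slopes 0, 1, ..., 2). Only the lines that attain the minimum somewhere contribute to roots; other lines are dominated. Here the surviving (envelope) indices are i = 2, i = 1, i = 0.
Intersections between consecutive envelope lines give the roots: for adjacent envelope indices i < j the intersection is x = (a_i − a_j) / (j − i). Reading off the sorted break points: {4, 5}.
Verification: at each break x_0, at least two indices attain the minimum of min_i(a_i + i · x_0).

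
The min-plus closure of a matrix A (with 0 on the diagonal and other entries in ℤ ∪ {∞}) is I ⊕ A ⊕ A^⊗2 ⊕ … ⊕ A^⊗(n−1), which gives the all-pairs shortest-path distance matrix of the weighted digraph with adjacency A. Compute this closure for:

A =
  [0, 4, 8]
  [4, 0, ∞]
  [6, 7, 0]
Closure =
  [0, 4, 8]
  [4, 0, 12]
  [6, 7, 0]

This is the Floyd-Warshall all-pairs shortest-path computation. For each intermediate vertex k = 0, 1, …, 2, update dist[i][j] ← min(dist[i][j], dist[i][k] + dist[k][j]). The final matrix gives, for each (i, j), the minimum total weight of any directed path from i to j (possibly empty when i = j).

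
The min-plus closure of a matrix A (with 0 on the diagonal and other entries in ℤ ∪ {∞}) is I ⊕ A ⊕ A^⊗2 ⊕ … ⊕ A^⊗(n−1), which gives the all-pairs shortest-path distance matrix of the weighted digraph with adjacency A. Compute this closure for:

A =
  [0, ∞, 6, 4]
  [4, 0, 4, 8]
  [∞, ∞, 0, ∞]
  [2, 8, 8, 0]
Closure =
  [0, 12, 6, 4]
  [4, 0, 4, 8]
  [∞, ∞, 0, ∞]
  [2, 8, 8, 0]

This is the Floyd-Warshall all-pairs shortest-path computation. For each intermediate vertex k = 0, 1, …, 3, update dist[i][j] ← min(dist[i][j], dist[i][k] + dist[k][j]). The final matrix gives, for each (i, j), the minimum total weight of any directed path from i to j (possibly empty when i = j).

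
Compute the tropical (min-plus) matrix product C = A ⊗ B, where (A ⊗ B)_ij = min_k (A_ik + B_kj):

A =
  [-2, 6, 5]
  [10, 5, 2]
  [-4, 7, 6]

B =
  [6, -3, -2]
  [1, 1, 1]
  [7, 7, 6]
A ⊗ B =
  [4, -5, -4]
  [6, 6, 6]
  [2, -7, -6]

Apply the min-plus product entry-by-entry:
  C[0][0] = min over k of (A[0][0] + B[0][0] = -2 + 6 = 4, A[0][1] + B[1][0] = 6 + 1 = 7, A[0][2] + B[2][0] = 5 + 7 = 12) = 4 (attained at k = 0)
  C[0][1] = min over k of (A[0][0] + B[0][1] = -2 + -3 = -5, A[0][1] + B[1][1] = 6 + 1 = 7, A[0][2] + B[2][1] = 5 + 7 = 12) = -5 (attained at k = 0)
  C[0][2] = min over k of (A[0][0] + B[0][2] = -2 + -2 = -4, A[0][1] + B[1][2] = 6 + 1 = 7, A[0][2] + B[2][2] = 5 + 6 = 11) = -4 (attained at k = 0)
  C[1][0] = min over k of (A[1][0] + B[0][0] = 10 + 6 = 16, A[1][1] + B[1][0] = 5 + 1 = 6, A[1][2] + B[2][0] = 2 + 7 = 9) = 6 (attained at k = 1)
  C[1][1] = min over k of (A[1][0] + B[0][1] = 10 + -3 = 7, A[1][1] + B[1][1] = 5 + 1 = 6, A[1][2] + B[2][1] = 2 + 7 = 9) = 6 (attained at k = 1)
  C[1][2] = min over k of (A[1][0] + B[0][2] = 10 + -2 = 8, A[1][1] + B[1][2] = 5 + 1 = 6, A[1][2] + B[2][2] = 2 + 6 = 8) = 6 (attained at k = 1)
  C[2][0] = min over k of (A[2][0] + B[0][0] = -4 + 6 = 2, A[2][1] + B[1][0] = 7 + 1 = 8, A[2][2] + B[2][0] = 6 + 7 = 13) = 2 (attained at k = 0)
  C[2][1] = min over k of (A[2][0] + B[0][1] = -4 + -3 = -7, A[2][1] + B[1][1] = 7 + 1 = 8, A[2][2] + B[2][1] = 6 + 7 = 13) = -7 (attained at k = 0)
  C[2][2] = min over k of (A[2][0] + B[0][2] = -4 + -2 = -6, A[2][1] + B[1][2] = 7 + 1 = 8, A[2][2] + B[2][2] = 6 + 6 = 12) = -6 (attained at k = 0)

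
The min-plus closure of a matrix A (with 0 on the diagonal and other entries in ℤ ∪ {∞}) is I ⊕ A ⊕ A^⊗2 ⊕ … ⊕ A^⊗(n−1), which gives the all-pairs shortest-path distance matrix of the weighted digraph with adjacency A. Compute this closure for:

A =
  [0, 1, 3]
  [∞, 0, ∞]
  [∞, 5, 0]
Closure =
  [0, 1, 3]
  [∞, 0, ∞]
  [∞, 5, 0]

This is the Floyd-Warshall all-pairs shortest-path computation. For each intermediate vertex k = 0, 1, …, 2, update dist[i][j] ← min(dist[i][j], dist[i][k] + dist[k][j]). The final matrix gives, for each (i, j), the minimum total weight of any directed path from i to j (possibly empty when i = j).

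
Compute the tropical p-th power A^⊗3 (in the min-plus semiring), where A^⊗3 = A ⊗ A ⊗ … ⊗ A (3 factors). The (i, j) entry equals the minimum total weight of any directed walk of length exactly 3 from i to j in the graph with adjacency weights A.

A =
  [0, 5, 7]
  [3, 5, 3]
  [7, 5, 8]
A^⊗3 =
  [0, 5, 7]
  [3, 8, 10]
  [7, 12, 13]

Each entry (A^⊗3)_ij equals the minimum over all length-3 walks i = v_0 → v_1 → … → v_3 = j of Σ_t A[v_t][v_{t+1}]. For example, for (i, j) = (0, 2) we minimise over 9 possible intermediate vertex sequences; the minimum is 7, attained along the walk 0 → 0 → 0 → 2.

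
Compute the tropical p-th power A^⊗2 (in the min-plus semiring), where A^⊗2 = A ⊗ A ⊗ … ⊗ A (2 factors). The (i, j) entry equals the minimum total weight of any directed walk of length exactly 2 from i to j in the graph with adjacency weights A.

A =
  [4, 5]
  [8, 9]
A^⊗2 =
  [8, 9]
  [12, 13]

Each entry (A^⊗2)_ij equals the minimum over all length-2 walks i = v_0 → v_1 → … → v_2 = j of Σ_t A[v_t][v_{t+1}]. For example, for (i, j) = (0, 1) we minimise over 2 possible intermediate vertex sequences; the minimum is 9, attained along the walk 0 → 0 → 1.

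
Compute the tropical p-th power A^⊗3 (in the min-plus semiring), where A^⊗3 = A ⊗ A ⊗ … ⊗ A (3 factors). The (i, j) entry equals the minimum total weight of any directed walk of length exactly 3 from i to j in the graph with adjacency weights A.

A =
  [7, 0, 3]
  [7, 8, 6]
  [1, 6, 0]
A^⊗3 =
  [4, 4, 3]
  [7, 7, 6]
  [1, 1, 0]

Each entry (A^⊗3)_ij equals the minimum over all length-3 walks i = v_0 → v_1 → … → v_3 = j of Σ_t A[v_t][v_{t+1}]. For example, for (i, j) = (0, 2) we minimise over 9 possible intermediate vertex sequences; the minimum is 3, attained along the walk 0 → 2 → 2 → 2.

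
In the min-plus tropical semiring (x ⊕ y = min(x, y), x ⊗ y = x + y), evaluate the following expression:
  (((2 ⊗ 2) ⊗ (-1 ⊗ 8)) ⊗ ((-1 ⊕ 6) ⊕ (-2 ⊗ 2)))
(((2 ⊗ 2) ⊗ (-1 ⊗ 8)) ⊗ ((-1 ⊕ 6) ⊕ (-2 ⊗ 2))) = 10

Expand innermost to outermost. Recall ⊕ takes the minimum of its arguments and ⊗ takes their sum. Working out the expression (((2 ⊗ 2) ⊗ (-1 ⊗ 8)) ⊗ ((-1 ⊕ 6) ⊕ (-2 ⊗ 2))) gives 10.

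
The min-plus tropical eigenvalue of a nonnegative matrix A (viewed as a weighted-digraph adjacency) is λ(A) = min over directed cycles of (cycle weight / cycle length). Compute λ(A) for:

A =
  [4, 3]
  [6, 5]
λ(A) = 4

Enumerate directed cycles and compute their means (weight / length). Sample:
  cycle 0 → 0: weight = 4, length = 1, mean = 4/1 ≈ 4.000
  cycle 1 → 1: weight = 5, length = 1, mean = 5/1 ≈ 5.000
  cycle 0 → 1 → 0: weight = 9, length = 2, mean = 9/2 ≈ 4.500
  cycle 1 → 0 → 1: weight = 9, length = 2, mean = 9/2 ≈ 4.500
Minimum mean = 4.000, attained e.g. along the cycle 0 → 0 with weight 4 and length 1. So λ(A) = 4/1 = 4.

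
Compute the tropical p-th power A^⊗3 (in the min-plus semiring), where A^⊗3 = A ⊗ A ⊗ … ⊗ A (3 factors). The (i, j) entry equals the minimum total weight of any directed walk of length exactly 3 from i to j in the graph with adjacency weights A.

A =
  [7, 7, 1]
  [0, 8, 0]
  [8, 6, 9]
A^⊗3 =
  [7, 13, 7]
  [6, 7, 6]
  [13, 12, 7]

Each entry (A^⊗3)_ij equals the minimum over all length-3 walks i = v_0 → v_1 → … → v_3 = j of Σ_t A[v_t][v_{t+1}]. For example, for (i, j) = (0, 2) we minimise over 9 possible intermediate vertex sequences; the minimum is 7, attained along the walk 0 → 2 → 1 → 2.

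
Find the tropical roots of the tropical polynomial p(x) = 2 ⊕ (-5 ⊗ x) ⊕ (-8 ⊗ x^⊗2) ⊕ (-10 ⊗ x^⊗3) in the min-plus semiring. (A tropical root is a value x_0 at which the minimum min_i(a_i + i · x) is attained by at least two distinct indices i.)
Roots: {2, 3, 7}

Each tropical root is a break point of the lower envelope of the lines y = a_i + i · x (there are 4 lines, with slopes 0, 1, ..., 3). Only the lines that attain the minimum somewhere contribute to roots; other lines are dominated. Here the surviving (envelope) indices are i = 3, i = 2, i = 1, i = 0.
Intersections between consecutive envelope lines give the roots: for adjacent envelope indices i < j the intersection is x = (a_i − a_j) / (j − i). Reading off the sorted break points: {2, 3, 7}.
Verification: at each break x_0, at least two indices attain the minimum of min_i(a_i + i · x_0).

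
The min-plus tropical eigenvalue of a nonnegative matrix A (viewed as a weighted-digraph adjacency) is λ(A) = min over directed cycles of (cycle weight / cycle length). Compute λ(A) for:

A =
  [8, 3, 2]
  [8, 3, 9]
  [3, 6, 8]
λ(A) = 5/2

Enumerate directed cycles and compute their means (weight / length). Sample:
  cycle 0 → 0: weight = 8, length = 1, mean = 8/1 ≈ 8.000
  cycle 1 → 1: weight = 3, length = 1, mean = 3/1 ≈ 3.000
  cycle 2 → 2: weight = 8, length = 1, mean = 8/1 ≈ 8.000
  cycle 0 → 1 → 0: weight = 11, length = 2, mean = 11/2 ≈ 5.500
  cycle 0 → 2 → 0: weight = 5, length = 2, mean = 5/2 ≈ 2.500
  cycle 1 → 0 → 1: weight = 11, length = 2, mean = 11/2 ≈ 5.500
Minimum mean = 2.500, attained e.g. along the cycle 0 → 2 → 0 with weight 5 and length 2. So λ(A) = 5/2 = 5/2.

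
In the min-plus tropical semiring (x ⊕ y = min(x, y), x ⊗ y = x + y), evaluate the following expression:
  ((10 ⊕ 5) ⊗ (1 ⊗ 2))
((10 ⊕ 5) ⊗ (1 ⊗ 2)) = 8

Expand innermost to outermost. Recall ⊕ takes the minimum of its arguments and ⊗ takes their sum. Working out the expression ((10 ⊕ 5) ⊗ (1 ⊗ 2)) gives 8.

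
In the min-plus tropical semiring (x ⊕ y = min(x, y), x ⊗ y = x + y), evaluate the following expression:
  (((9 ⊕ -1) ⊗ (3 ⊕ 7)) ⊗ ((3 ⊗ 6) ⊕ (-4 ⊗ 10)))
(((9 ⊕ -1) ⊗ (3 ⊕ 7)) ⊗ ((3 ⊗ 6) ⊕ (-4 ⊗ 10))) = 8

Expand innermost to outermost. Recall ⊕ takes the minimum of its arguments and ⊗ takes their sum. Working out the expression (((9 ⊕ -1) ⊗ (3 ⊕ 7)) ⊗ ((3 ⊗ 6) ⊕ (-4 ⊗ 10))) gives 8.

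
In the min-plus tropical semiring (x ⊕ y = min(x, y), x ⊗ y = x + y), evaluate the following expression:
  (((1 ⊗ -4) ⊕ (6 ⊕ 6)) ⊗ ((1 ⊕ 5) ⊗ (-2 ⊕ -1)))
(((1 ⊗ -4) ⊕ (6 ⊕ 6)) ⊗ ((1 ⊕ 5) ⊗ (-2 ⊕ -1))) = -4

Expand innermost to outermost. Recall ⊕ takes the minimum of its arguments and ⊗ takes their sum. Working out the expression (((1 ⊗ -4) ⊕ (6 ⊕ 6)) ⊗ ((1 ⊕ 5) ⊗ (-2 ⊕ -1))) gives -4.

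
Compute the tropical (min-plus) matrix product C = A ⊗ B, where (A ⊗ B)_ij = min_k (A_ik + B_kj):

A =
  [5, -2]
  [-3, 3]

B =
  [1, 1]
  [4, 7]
A ⊗ B =
  [2, 5]
  [-2, -2]

Apply the min-plus product entry-by-entry:
  C[0][0] = min over k of (A[0][0] + B[0][0] = 5 + 1 = 6, A[0][1] + B[1][0] = -2 + 4 = 2) = 2 (attained at k = 1)
  C[0][1] = min over k of (A[0][0] + B[0][1] = 5 + 1 = 6, A[0][1] + B[1][1] = -2 + 7 = 5) = 5 (attained at k = 1)
  C[1][0] = min over k of (A[1][0] + B[0][0] = -3 + 1 = -2, A[1][1] + B[1][0] = 3 + 4 = 7) = -2 (attained at k = 0)
  C[1][1] = min over k of (A[1][0] + B[0][1] = -3 + 1 = -2, A[1][1] + B[1][1] = 3 + 7 = 10) = -2 (attained at k = 0)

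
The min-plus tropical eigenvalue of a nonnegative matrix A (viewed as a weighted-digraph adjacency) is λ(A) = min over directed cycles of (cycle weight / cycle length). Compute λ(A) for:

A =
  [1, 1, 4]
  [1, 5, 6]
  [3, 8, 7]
λ(A) = 1

Enumerate directed cycles and compute their means (weight / length). Sample:
  cycle 0 → 0: weight = 1, length = 1, mean = 1/1 ≈ 1.000
  cycle 1 → 1: weight = 5, length = 1, mean = 5/1 ≈ 5.000
  cycle 2 → 2: weight = 7, length = 1, mean = 7/1 ≈ 7.000
  cycle 0 → 1 → 0: weight = 2, length = 2, mean = 2/2 ≈ 1.000
  cycle 0 → 2 → 0: weight = 7, length = 2, mean = 7/2 ≈ 3.500
  cycle 1 → 0 → 1: weight = 2, length = 2, mean = 2/2 ≈ 1.000
Minimum mean = 1.000, attained e.g. along the cycle 0 → 0 with weight 1 and length 1. So λ(A) = 1/1 = 1.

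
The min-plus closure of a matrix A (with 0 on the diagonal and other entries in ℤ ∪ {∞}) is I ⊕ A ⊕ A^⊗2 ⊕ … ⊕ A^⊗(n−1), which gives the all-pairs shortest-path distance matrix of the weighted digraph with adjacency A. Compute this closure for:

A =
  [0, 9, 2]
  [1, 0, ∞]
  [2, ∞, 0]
Closure =
  [0, 9, 2]
  [1, 0, 3]
  [2, 11, 0]

This is the Floyd-Warshall all-pairs shortest-path computation. For each intermediate vertex k = 0, 1, …, 2, update dist[i][j] ← min(dist[i][j], dist[i][k] + dist[k][j]). The final matrix gives, for each (i, j), the minimum total weight of any directed path from i to j (possibly empty when i = j).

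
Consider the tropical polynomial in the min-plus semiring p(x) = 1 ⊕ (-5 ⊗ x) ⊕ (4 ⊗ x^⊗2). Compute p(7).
p(7) = 1

A tropical monomial a ⊗ x^⊗i evaluates to a + i · x. Evaluating each term at x = 7:
  Term 0 contributes 1 + 0 · 7 = 1
  Term 1 contributes -5 + 1 · 7 = 2
  Term 2 contributes 4 + 2 · 7 = 18
p(7) = ⊕ of these = min[1, 2, 18] = 1.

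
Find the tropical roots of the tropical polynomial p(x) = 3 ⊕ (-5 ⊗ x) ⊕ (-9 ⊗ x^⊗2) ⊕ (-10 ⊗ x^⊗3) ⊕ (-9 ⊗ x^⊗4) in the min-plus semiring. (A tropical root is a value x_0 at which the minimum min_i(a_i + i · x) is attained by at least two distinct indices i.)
Roots: {-1, 1, 4, 8}

Each tropical root is a break point of the lower envelope of the lines y = a_i + i · x (there are 5 lines, with slopes 0, 1, ..., 4). Only the lines that attain the minimum somewhere contribute to roots; other lines are dominated. Here the surviving (envelope) indices are i = 4, i = 3, i = 2, i = 1, i = 0.
Intersections between consecutive envelope lines give the roots: for adjacent envelope indices i < j the intersection is x = (a_i − a_j) / (j − i). Reading off the sorted break points: {-1, 1, 4, 8}.
Verification: at each break x_0, at least two indices attain the minimum of min_i(a_i + i · x_0).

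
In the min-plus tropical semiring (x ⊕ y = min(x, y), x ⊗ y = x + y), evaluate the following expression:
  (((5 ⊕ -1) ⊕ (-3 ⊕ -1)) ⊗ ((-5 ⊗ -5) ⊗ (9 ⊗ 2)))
(((5 ⊕ -1) ⊕ (-3 ⊕ -1)) ⊗ ((-5 ⊗ -5) ⊗ (9 ⊗ 2))) = -2

Expand innermost to outermost. Recall ⊕ takes the minimum of its arguments and ⊗ takes their sum. Working out the expression (((5 ⊕ -1) ⊕ (-3 ⊕ -1)) ⊗ ((-5 ⊗ -5) ⊗ (9 ⊗ 2))) gives -2.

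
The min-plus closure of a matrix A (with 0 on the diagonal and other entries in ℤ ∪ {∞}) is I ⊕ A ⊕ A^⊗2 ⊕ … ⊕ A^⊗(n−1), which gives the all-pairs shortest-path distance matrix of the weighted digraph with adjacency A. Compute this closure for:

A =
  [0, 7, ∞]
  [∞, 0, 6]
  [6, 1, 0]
Closure =
  [0, 7, 13]
  [12, 0, 6]
  [6, 1, 0]

This is the Floyd-Warshall all-pairs shortest-path computation. For each intermediate vertex k = 0, 1, …, 2, update dist[i][j] ← min(dist[i][j], dist[i][k] + dist[k][j]). The final matrix gives, for each (i, j), the minimum total weight of any directed path from i to j (possibly empty when i = j).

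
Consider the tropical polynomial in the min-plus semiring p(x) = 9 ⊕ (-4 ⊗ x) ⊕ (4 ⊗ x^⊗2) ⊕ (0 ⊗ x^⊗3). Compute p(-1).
p(-1) = -5

A tropical monomial a ⊗ x^⊗i evaluates to a + i · x. Evaluating each term at x = -1:
  Term 0 contributes 9 + 0 · -1 = 9
  Term 1 contributes -4 + 1 · -1 = -5
  Term 2 contributes 4 + 2 · -1 = 2
  Term 3 contributes 0 + 3 · -1 = -3
p(-1) = ⊕ of these = min[9, -5, 2, -3] = -5.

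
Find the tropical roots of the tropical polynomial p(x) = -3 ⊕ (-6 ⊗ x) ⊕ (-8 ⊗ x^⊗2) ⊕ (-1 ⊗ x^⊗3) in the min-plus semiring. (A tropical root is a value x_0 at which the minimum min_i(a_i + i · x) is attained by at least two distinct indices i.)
Roots: {-7, 2, 3}

Each tropical root is a break point of the lower envelope of the lines y = a_i + i · x (there are 4 lines, with slopes 0, 1, ..., 3). Only the lines that attain the minimum somewhere contribute to roots; other lines are dominated. Here the surviving (envelope) indices are i = 3, i = 2, i = 1, i = 0.
Intersections between consecutive envelope lines give the roots: for adjacent envelope indices i < j the intersection is x = (a_i − a_j) / (j − i). Reading off the sorted break points: {-7, 2, 3}.
Verification: at each break x_0, at least two indices attain the minimum of min_i(a_i + i · x_0).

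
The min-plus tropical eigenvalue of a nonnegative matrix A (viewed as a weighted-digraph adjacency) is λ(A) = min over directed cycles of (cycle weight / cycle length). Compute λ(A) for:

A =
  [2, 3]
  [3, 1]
λ(A) = 1

Enumerate directed cycles and compute their means (weight / length). Sample:
  cycle 0 → 0: weight = 2, length = 1, mean = 2/1 ≈ 2.000
  cycle 1 → 1: weight = 1, length = 1, mean = 1/1 ≈ 1.000
  cycle 0 → 1 → 0: weight = 6, length = 2, mean = 6/2 ≈ 3.000
  cycle 1 → 0 → 1: weight = 6, length = 2, mean = 6/2 ≈ 3.000
Minimum mean = 1.000, attained e.g. along the cycle 1 → 1 with weight 1 and length 1. So λ(A) = 1/1 = 1.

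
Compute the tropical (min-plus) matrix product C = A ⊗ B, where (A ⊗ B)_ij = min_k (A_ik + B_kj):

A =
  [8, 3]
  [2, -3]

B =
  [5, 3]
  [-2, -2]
A ⊗ B =
  [1, 1]
  [-5, -5]

Apply the min-plus product entry-by-entry:
  C[0][0] = min over k of (A[0][0] + B[0][0] = 8 + 5 = 13, A[0][1] + B[1][0] = 3 + -2 = 1) = 1 (attained at k = 1)
  C[0][1] = min over k of (A[0][0] + B[0][1] = 8 + 3 = 11, A[0][1] + B[1][1] = 3 + -2 = 1) = 1 (attained at k = 1)
  C[1][0] = min over k of (A[1][0] + B[0][0] = 2 + 5 = 7, A[1][1] + B[1][0] = -3 + -2 = -5) = -5 (attained at k = 1)
  C[1][1] = min over k of (A[1][0] + B[0][1] = 2 + 3 = 5, A[1][1] + B[1][1] = -3 + -2 = -5) = -5 (attained at k = 1)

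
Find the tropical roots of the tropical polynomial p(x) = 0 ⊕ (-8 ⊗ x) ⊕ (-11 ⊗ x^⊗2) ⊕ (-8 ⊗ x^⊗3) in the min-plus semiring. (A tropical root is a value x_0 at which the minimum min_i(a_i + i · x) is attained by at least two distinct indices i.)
Roots: {-3, 3, 8}

Each tropical root is a break point of the lower envelope of the lines y = a_i + i · x (there are 4 lines, with slopes 0, 1, ..., 3). Only the lines that attain the minimum somewhere contribute to roots; other lines are dominated. Here the surviving (envelope) indices are i = 3, i = 2, i = 1, i = 0.
Intersections between consecutive envelope lines give the roots: for adjacent envelope indices i < j the intersection is x = (a_i − a_j) / (j − i). Reading off the sorted break points: {-3, 3, 8}.
Verification: at each break x_0, at least two indices attain the minimum of min_i(a_i + i · x_0).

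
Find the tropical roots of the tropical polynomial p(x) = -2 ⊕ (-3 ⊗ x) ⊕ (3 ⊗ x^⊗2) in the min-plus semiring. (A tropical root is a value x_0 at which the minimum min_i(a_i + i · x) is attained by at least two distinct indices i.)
Roots: {-6, 1}

Each tropical root is a break point of the lower envelope of the lines y = a_i + i · x (there are 3 lines, with slopes 0, 1, ..., 2). Only the lines that attain the minimum somewhere contribute to roots; other lines are dominated. Here the surviving (envelope) indices are i = 2, i = 1, i = 0.
Intersections between consecutive envelope lines give the roots: for adjacent envelope indices i < j the intersection is x = (a_i − a_j) / (j − i). Reading off the sorted break points: {-6, 1}.
Verification: at each break x_0, at least two indices attain the minimum of min_i(a_i + i · x_0).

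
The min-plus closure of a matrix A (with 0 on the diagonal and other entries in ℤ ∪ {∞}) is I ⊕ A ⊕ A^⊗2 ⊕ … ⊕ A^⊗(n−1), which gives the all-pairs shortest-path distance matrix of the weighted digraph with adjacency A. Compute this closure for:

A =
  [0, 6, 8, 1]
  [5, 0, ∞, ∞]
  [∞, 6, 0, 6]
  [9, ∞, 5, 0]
Closure =
  [0, 6, 6, 1]
  [5, 0, 11, 6]
  [11, 6, 0, 6]
  [9, 11, 5, 0]

This is the Floyd-Warshall all-pairs shortest-path computation. For each intermediate vertex k = 0, 1, …, 3, update dist[i][j] ← min(dist[i][j], dist[i][k] + dist[k][j]). The final matrix gives, for each (i, j), the minimum total weight of any directed path from i to j (possibly empty when i = j).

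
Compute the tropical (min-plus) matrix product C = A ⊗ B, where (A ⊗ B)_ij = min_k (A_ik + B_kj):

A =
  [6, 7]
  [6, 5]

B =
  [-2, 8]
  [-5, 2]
A ⊗ B =
  [2, 9]
  [0, 7]

Apply the min-plus product entry-by-entry:
  C[0][0] = min over k of (A[0][0] + B[0][0] = 6 + -2 = 4, A[0][1] + B[1][0] = 7 + -5 = 2) = 2 (attained at k = 1)
  C[0][1] = min over k of (A[0][0] + B[0][1] = 6 + 8 = 14, A[0][1] + B[1][1] = 7 + 2 = 9) = 9 (attained at k = 1)
  C[1][0] = min over k of (A[1][0] + B[0][0] = 6 + -2 = 4, A[1][1] + B[1][0] = 5 + -5 = 0) = 0 (attained at k = 1)
  C[1][1] = min over k of (A[1][0] + B[0][1] = 6 + 8 = 14, A[1][1] + B[1][1] = 5 + 2 = 7) = 7 (attained at k = 1)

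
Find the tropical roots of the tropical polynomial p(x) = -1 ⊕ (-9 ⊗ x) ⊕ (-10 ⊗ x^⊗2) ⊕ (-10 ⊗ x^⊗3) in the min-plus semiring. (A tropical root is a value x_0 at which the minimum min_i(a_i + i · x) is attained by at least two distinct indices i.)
Roots: {0, 1, 8}

Each tropical root is a break point of the lower envelope of the lines y = a_i + i · x (there are 4 lines, with slopes 0, 1, ..., 3). Only the lines that attain the minimum somewhere contribute to roots; other lines are dominated. Here the surviving (envelope) indices are i = 3, i = 2, i = 1, i = 0.
Intersections between consecutive envelope lines give the roots: for adjacent envelope indices i < j the intersection is x = (a_i − a_j) / (j − i). Reading off the sorted break points: {0, 1, 8}.
Verification: at each break x_0, at least two indices attain the minimum of min_i(a_i + i · x_0).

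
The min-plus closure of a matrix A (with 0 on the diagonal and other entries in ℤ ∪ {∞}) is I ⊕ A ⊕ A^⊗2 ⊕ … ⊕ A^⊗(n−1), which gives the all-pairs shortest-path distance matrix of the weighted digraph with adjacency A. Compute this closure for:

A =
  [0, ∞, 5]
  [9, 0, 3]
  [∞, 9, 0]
Closure =
  [0, 14, 5]
  [9, 0, 3]
  [18, 9, 0]

This is the Floyd-Warshall all-pairs shortest-path computation. For each intermediate vertex k = 0, 1, …, 2, update dist[i][j] ← min(dist[i][j], dist[i][k] + dist[k][j]). The final matrix gives, for each (i, j), the minimum total weight of any directed path from i to j (possibly empty when i = j).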